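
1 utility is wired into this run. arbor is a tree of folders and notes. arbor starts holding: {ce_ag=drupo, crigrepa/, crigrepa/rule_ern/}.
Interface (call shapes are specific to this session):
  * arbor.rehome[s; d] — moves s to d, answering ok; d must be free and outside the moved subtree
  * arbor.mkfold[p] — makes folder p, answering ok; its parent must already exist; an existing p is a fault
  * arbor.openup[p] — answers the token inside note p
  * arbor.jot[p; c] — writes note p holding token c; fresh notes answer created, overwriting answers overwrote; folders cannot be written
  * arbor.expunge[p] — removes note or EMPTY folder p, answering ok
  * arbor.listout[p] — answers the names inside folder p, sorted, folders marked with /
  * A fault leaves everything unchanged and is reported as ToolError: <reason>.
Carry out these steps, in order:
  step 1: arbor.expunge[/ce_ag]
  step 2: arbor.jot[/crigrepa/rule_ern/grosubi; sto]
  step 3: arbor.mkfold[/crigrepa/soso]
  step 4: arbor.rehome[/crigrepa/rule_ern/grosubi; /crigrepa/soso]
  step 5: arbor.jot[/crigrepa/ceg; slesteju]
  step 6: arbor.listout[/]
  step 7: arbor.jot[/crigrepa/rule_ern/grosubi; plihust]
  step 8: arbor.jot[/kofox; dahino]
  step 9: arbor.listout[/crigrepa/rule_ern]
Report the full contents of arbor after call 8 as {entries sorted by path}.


>> expunge(p='/ce_ag')
<< ok
>> jot(p='/crigrepa/rule_ern/grosubi', c='sto')
<< created
>> mkfold(p='/crigrepa/soso')
<< ok
>> rehome(s='/crigrepa/rule_ern/grosubi', d='/crigrepa/soso')
<< ToolError: exists
>> jot(p='/crigrepa/ceg', c='slesteju')
<< created
>> listout(p='/')
<< [crigrepa/]
>> jot(p='/crigrepa/rule_ern/grosubi', c='plihust')
<< overwrote
>> jot(p='/kofox', c='dahino')
<< created
>> listout(p='/crigrepa/rule_ern')
<< [grosubi]

Answer: {crigrepa/, crigrepa/ceg=slesteju, crigrepa/rule_ern/, crigrepa/rule_ern/grosubi=plihust, crigrepa/soso/, kofox=dahino}


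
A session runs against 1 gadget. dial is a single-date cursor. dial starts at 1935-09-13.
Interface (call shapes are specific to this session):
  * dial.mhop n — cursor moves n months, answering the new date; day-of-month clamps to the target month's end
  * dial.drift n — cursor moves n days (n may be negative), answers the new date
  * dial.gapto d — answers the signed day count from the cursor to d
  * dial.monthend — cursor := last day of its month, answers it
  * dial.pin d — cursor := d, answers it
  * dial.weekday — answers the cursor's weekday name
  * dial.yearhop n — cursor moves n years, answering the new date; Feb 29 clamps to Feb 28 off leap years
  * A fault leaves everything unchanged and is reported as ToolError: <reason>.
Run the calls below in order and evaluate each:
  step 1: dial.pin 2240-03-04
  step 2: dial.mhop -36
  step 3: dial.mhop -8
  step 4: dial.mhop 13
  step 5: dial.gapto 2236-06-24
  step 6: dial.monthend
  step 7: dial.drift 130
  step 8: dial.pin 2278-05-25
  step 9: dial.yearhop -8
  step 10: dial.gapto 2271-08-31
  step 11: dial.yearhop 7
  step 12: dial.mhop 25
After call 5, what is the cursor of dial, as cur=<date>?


% dial.pin d=2240-03-04
[out] 2240-03-04
% dial.mhop n=-36
[out] 2237-03-04
% dial.mhop n=-8
[out] 2236-07-04
% dial.mhop n=13
[out] 2237-08-04
% dial.gapto d=2236-06-24
[out] -406
% dial.monthend
[out] 2237-08-31
% dial.drift n=130
[out] 2238-01-08
% dial.pin d=2278-05-25
[out] 2278-05-25
% dial.yearhop n=-8
[out] 2270-05-25
% dial.gapto d=2271-08-31
[out] 463
% dial.yearhop n=7
[out] 2277-05-25
% dial.mhop n=25
[out] 2279-06-25

Answer: cur=2237-08-04


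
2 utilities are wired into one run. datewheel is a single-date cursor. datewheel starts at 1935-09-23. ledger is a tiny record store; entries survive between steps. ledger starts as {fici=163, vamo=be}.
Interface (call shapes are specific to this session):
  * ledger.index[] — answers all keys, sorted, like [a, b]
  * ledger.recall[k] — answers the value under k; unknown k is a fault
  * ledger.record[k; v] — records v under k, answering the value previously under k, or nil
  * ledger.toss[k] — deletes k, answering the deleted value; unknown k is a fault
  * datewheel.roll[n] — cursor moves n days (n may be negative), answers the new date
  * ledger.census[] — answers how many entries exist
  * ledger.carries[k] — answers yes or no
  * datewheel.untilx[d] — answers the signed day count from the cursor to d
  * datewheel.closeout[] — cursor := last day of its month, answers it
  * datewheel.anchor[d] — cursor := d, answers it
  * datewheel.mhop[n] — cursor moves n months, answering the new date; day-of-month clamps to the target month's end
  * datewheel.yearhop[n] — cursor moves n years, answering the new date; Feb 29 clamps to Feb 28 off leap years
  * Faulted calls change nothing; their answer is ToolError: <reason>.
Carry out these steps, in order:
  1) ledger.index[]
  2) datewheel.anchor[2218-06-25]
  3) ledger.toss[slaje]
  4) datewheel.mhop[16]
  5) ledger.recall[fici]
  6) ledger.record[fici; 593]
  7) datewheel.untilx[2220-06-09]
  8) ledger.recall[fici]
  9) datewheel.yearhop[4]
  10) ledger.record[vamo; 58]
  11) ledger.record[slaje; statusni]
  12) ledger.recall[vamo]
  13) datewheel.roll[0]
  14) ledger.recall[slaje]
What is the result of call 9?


Answer: 2223-10-25

Derivation:
·→ ledger.index()
·← [fici, vamo]
·→ datewheel.anchor(2218-06-25)
·← 2218-06-25
·→ ledger.toss(slaje)
·← ToolError: no such key slaje
·→ datewheel.mhop(16)
·← 2219-10-25
·→ ledger.recall(fici)
·← 163
·→ ledger.record(fici, 593)
·← 163
·→ datewheel.untilx(2220-06-09)
·← 228
·→ ledger.recall(fici)
·← 593
·→ datewheel.yearhop(4)
·← 2223-10-25
·→ ledger.record(vamo, 58)
·← be
·→ ledger.record(slaje, statusni)
·← nil
·→ ledger.recall(vamo)
·← 58
·→ datewheel.roll(0)
·← 2223-10-25
·→ ledger.recall(slaje)
·← statusni


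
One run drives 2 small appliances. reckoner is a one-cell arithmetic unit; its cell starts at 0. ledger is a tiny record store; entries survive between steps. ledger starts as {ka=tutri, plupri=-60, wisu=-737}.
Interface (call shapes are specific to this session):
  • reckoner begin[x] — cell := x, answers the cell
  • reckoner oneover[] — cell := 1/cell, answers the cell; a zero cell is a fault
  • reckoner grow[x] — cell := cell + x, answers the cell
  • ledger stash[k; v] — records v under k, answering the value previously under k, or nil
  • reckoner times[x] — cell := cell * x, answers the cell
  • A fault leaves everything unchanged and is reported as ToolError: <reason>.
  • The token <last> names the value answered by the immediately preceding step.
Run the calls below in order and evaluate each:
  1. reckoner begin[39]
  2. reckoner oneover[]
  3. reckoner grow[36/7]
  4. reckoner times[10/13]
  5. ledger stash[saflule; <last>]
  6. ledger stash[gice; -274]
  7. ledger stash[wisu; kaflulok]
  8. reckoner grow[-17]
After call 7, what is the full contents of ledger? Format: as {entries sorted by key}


Step: reckoner begin[x='39']
Result: 39
Step: reckoner oneover[]
Result: 1/39
Step: reckoner grow[x='36/7']
Result: 1411/273
Step: reckoner times[x='10/13']
Result: 14110/3549
Step: ledger stash[k='saflule'; v='<last>']
Result: nil
Step: ledger stash[k='gice'; v='-274']
Result: nil
Step: ledger stash[k='wisu'; v='kaflulok']
Result: -737
Step: reckoner grow[x='-17']
Result: -46223/3549

Answer: {gice=-274, ka=tutri, plupri=-60, saflule=14110/3549, wisu=kaflulok}


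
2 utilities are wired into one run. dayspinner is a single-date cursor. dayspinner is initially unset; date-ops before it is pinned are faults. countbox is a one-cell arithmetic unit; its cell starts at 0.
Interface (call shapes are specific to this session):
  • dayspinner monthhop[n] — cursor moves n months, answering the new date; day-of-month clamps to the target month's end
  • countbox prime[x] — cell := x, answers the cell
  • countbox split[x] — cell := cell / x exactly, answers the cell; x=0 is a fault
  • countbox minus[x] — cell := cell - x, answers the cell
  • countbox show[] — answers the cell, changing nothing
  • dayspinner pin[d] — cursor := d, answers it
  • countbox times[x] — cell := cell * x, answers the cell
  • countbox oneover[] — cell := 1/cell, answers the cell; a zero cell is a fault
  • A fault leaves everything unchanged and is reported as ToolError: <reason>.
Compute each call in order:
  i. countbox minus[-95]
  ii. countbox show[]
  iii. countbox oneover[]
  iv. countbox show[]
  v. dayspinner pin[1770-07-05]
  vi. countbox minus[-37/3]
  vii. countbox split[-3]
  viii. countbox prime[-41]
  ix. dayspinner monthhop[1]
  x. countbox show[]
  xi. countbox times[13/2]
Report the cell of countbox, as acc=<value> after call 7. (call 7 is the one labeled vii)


Answer: acc=-3518/855

Derivation:
Using countbox minus using x→-95, — result: 95.
I invoke countbox show, → 95.
Using countbox oneover(), and see 1/95.
Using countbox show, which returns 1/95.
I run dayspinner pin using d→1770-07-05: 1770-07-05.
I invoke countbox minus using x→-37/3, and get 3518/285.
I try countbox split using x→-3: -3518/855.
Then countbox prime using x→-41, — result: -41.
Then dayspinner monthhop using n→1, and get 1770-08-05.
I call countbox show, which returns -41.
I try countbox times using x→13/2, and observe -533/2.


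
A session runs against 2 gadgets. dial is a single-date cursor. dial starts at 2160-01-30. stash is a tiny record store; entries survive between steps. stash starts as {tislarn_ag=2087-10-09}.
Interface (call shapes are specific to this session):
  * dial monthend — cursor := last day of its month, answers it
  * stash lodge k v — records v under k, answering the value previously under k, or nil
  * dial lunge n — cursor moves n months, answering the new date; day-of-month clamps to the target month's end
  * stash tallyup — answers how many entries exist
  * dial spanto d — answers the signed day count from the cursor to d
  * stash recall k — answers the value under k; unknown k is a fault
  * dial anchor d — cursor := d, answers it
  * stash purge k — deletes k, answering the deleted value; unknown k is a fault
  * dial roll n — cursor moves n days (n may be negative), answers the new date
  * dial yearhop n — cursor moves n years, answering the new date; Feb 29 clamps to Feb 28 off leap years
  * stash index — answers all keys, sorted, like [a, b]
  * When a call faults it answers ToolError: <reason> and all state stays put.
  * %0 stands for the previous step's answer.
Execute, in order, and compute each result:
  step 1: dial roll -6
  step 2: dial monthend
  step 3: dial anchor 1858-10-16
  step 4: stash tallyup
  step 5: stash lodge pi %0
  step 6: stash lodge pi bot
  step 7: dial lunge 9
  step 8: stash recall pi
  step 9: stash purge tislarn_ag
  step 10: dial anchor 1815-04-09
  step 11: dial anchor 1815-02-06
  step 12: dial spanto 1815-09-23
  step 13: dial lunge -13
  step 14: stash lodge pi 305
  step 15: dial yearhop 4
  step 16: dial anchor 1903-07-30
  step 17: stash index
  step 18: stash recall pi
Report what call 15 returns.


Answer: 1818-01-06

Derivation:
Invoking dial roll(n='-6'): 2160-01-24.
Then dial monthend(): 2160-01-31.
I use dial anchor(d='1858-10-16'), giving 1858-10-16.
Calling stash tallyup, and see 1.
Invoking stash lodge(k='pi', v='%0'): nil.
I run stash lodge(k='pi', v='bot'), and observe 1.
Using dial lunge(n='9'), which returns 1859-07-16.
Now I run stash recall(k='pi'), which returns bot.
Then stash purge(k='tislarn_ag'), and observe 2087-10-09.
Using dial anchor(d='1815-04-09'), and get 1815-04-09.
Calling dial anchor(d='1815-02-06'), — result: 1815-02-06.
Next I call dial spanto(d='1815-09-23'), which returns 229.
Using dial lunge(n='-13'), yielding 1814-01-06.
I run stash lodge(k='pi', v='305'), yielding bot.
Now I run dial yearhop(n='4'), and get 1818-01-06.
I invoke dial anchor(d='1903-07-30'), giving 1903-07-30.
I use stash index, — result: [pi].
Next I call stash recall(k='pi'), and get 305.


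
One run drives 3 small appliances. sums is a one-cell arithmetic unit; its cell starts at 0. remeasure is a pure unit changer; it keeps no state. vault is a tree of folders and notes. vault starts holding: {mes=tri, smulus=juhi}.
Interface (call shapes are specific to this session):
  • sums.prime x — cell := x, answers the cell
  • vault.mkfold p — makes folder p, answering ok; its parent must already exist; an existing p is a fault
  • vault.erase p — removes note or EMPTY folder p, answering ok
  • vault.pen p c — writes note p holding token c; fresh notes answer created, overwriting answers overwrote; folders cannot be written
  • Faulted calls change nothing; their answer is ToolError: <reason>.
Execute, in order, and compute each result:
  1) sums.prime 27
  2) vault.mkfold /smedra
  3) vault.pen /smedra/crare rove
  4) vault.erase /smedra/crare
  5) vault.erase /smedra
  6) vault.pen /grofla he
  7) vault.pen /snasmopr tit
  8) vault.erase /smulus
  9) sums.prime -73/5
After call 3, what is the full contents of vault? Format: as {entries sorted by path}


Answer: {mes=tri, smedra/, smedra/crare=rove, smulus=juhi}

Derivation:
// 1. prime(x=27) => 27
// 2. mkfold(p=/smedra) => ok
// 3. pen(p=/smedra/crare, c=rove) => created
// 4. erase(p=/smedra/crare) => ok
// 5. erase(p=/smedra) => ok
// 6. pen(p=/grofla, c=he) => created
// 7. pen(p=/snasmopr, c=tit) => created
// 8. erase(p=/smulus) => ok
// 9. prime(x=-73/5) => -73/5


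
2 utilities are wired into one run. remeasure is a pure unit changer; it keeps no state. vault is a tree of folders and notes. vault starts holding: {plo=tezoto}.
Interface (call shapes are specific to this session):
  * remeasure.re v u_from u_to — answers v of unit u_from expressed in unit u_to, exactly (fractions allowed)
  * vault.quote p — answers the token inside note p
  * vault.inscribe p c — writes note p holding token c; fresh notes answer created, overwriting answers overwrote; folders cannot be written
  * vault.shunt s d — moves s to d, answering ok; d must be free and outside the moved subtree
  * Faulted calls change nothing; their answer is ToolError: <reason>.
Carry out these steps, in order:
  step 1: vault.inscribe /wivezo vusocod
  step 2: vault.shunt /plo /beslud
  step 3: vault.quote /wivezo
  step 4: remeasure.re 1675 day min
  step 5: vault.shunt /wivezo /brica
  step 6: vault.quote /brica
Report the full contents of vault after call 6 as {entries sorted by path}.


Step: inscribe[p→/wivezo; c→vusocod]
Result: created
Step: shunt[s→/plo; d→/beslud]
Result: ok
Step: quote[p→/wivezo]
Result: vusocod
Step: re[v→1675; u_from→day; u_to→min]
Result: 2412000
Step: shunt[s→/wivezo; d→/brica]
Result: ok
Step: quote[p→/brica]
Result: vusocod

Answer: {beslud=tezoto, brica=vusocod}


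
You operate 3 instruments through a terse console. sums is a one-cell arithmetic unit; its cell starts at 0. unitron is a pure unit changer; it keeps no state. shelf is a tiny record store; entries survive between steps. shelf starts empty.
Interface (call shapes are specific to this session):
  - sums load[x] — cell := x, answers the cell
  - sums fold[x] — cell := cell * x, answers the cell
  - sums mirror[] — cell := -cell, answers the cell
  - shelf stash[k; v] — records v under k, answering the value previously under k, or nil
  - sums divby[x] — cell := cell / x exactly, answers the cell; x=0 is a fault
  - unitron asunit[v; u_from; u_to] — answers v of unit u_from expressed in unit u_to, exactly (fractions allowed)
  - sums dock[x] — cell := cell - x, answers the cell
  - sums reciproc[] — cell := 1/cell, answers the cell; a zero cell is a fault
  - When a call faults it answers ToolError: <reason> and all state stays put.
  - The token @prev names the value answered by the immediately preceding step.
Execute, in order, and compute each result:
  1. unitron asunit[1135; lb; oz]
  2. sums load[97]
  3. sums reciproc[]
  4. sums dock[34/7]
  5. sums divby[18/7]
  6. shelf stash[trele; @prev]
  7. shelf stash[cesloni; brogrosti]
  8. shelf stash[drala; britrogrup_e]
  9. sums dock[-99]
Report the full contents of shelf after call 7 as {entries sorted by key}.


Answer: {cesloni=brogrosti, trele=-1097/582}

Derivation:
I run unitron asunit(v=1135, u_from=lb, u_to=oz), → 18160.
Now I run sums load(x=97), → 97.
Using sums reciproc, and see 1/97.
Calling sums dock(x=34/7), giving -3291/679.
I try sums divby(x=18/7), and observe -1097/582.
I call shelf stash(k=trele, v=@prev), yielding nil.
I run shelf stash(k=cesloni, v=brogrosti): nil.
Next I call shelf stash(k=drala, v=britrogrup_e), which returns nil.
I use sums dock(x=-99), giving 56521/582.


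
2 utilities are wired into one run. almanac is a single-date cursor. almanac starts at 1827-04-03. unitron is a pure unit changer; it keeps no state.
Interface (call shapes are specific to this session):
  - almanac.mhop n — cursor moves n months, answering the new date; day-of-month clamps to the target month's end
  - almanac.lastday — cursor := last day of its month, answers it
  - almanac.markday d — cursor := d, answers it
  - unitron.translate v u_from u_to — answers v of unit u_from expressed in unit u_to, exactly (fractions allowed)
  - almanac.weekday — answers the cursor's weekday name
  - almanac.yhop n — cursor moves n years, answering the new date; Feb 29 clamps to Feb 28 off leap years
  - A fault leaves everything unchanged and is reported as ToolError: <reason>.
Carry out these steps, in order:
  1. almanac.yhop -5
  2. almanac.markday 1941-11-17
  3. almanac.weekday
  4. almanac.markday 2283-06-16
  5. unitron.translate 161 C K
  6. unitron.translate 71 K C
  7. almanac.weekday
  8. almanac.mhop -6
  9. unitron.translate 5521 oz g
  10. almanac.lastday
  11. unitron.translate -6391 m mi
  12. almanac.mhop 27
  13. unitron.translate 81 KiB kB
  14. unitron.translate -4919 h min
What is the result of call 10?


I call yhop passing n=-5, which returns 1822-04-03.
Using markday passing d=1941-11-17, which returns 1941-11-17.
Then weekday: Monday.
Next I call markday passing d=2283-06-16, which returns 2283-06-16.
Next I call translate passing v=161, u_from=C, u_to=K, yielding 8683/20.
Then translate passing v=71, u_from=K, u_to=C, which returns -4043/20.
I invoke weekday(), — result: Saturday.
Using mhop passing n=-6, — result: 2282-12-16.
I use translate passing v=5521, u_from=oz, u_to=g, → 250428347477/1600000.
Now I run lastday, and observe 2282-12-31.
I invoke translate passing v=-6391, u_from=m, u_to=mi, and see -72625/18288.
Then mhop passing n=27, and see 2285-03-31.
I call translate passing v=81, u_from=KiB, u_to=kB: 10368/125.
I run translate passing v=-4919, u_from=h, u_to=min, and see -295140.

Answer: 2282-12-31


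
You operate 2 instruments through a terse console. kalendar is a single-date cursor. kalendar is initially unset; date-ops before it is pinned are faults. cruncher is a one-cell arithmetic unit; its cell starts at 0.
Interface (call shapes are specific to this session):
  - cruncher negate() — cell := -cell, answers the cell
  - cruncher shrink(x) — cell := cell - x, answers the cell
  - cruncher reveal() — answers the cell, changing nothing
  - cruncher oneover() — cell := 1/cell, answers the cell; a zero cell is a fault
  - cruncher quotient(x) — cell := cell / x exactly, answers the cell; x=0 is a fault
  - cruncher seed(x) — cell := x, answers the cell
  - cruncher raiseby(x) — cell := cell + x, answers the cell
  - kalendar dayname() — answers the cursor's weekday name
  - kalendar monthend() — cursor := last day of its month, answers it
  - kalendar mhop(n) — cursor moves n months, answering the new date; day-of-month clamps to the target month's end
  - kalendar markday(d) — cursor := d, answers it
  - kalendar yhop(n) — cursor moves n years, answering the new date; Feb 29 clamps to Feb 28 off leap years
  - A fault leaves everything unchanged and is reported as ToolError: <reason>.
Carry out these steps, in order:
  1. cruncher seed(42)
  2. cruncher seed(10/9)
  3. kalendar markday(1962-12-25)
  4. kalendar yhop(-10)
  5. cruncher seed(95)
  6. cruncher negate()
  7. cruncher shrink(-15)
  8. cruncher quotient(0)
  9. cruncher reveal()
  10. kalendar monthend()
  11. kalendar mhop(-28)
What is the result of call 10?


% cruncher seed(42) ~> 42
% cruncher seed(10/9) ~> 10/9
% kalendar markday(1962-12-25) ~> 1962-12-25
% kalendar yhop(-10) ~> 1952-12-25
% cruncher seed(95) ~> 95
% cruncher negate() ~> -95
% cruncher shrink(-15) ~> -80
% cruncher quotient(0) ~> ToolError: division by zero
% cruncher reveal() ~> -80
% kalendar monthend() ~> 1952-12-31
% kalendar mhop(-28) ~> 1950-08-31

Answer: 1952-12-31


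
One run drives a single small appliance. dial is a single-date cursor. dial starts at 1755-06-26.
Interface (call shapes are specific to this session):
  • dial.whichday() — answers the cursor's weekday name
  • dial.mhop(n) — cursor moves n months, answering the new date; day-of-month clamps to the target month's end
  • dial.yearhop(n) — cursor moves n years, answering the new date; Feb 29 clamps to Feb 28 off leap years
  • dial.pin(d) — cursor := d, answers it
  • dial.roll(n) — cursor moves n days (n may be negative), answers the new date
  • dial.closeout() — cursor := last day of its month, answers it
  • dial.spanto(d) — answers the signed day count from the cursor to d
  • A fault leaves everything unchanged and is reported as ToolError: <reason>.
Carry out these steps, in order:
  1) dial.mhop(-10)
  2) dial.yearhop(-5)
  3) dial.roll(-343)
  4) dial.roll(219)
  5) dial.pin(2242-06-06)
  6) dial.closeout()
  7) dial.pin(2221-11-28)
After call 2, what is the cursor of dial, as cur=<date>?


Answer: cur=1749-08-26

Derivation:
;; dial.mhop(n: -10) -> 1754-08-26
;; dial.yearhop(n: -5) -> 1749-08-26
;; dial.roll(n: -343) -> 1748-09-17
;; dial.roll(n: 219) -> 1749-04-24
;; dial.pin(d: 2242-06-06) -> 2242-06-06
;; dial.closeout() -> 2242-06-30
;; dial.pin(d: 2221-11-28) -> 2221-11-28


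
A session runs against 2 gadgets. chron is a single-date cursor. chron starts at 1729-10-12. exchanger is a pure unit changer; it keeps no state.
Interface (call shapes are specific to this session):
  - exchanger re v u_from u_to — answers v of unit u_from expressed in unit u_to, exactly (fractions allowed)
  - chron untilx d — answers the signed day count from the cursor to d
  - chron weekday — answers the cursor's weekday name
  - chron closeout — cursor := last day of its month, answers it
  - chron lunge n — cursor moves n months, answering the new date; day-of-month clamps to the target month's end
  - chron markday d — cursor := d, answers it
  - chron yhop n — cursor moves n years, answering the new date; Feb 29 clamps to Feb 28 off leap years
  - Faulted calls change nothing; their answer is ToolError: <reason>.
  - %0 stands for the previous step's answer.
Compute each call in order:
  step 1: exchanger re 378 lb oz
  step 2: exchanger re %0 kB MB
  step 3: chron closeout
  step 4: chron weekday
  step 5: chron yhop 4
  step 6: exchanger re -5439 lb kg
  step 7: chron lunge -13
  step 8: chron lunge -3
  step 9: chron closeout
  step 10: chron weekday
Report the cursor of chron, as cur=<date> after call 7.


! 1. exchanger re(v=378, u_from=lb, u_to=oz) => 6048
! 2. exchanger re(v=%0, u_from=kB, u_to=MB) => 756/125
! 3. chron closeout() => 1729-10-31
! 4. chron weekday() => Monday
! 5. chron yhop(n=4) => 1733-10-31
! 6. exchanger re(v=-5439, u_from=lb, u_to=kg) => -246708890043/100000000
! 7. chron lunge(n=-13) => 1732-09-30
! 8. chron lunge(n=-3) => 1732-06-30
! 9. chron closeout() => 1732-06-30
! 10. chron weekday() => Monday

Answer: cur=1732-09-30


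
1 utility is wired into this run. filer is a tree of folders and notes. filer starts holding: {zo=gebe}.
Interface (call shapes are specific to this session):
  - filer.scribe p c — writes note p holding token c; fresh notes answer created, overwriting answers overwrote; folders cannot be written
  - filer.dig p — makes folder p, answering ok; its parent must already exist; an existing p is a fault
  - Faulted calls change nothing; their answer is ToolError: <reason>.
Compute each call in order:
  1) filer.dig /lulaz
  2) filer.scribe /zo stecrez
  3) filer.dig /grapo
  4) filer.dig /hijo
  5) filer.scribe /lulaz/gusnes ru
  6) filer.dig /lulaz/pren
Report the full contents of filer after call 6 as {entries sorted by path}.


! dig(p='/lulaz') == ok
! scribe(p='/zo', c='stecrez') == overwrote
! dig(p='/grapo') == ok
! dig(p='/hijo') == ok
! scribe(p='/lulaz/gusnes', c='ru') == created
! dig(p='/lulaz/pren') == ok

Answer: {grapo/, hijo/, lulaz/, lulaz/gusnes=ru, lulaz/pren/, zo=stecrez}


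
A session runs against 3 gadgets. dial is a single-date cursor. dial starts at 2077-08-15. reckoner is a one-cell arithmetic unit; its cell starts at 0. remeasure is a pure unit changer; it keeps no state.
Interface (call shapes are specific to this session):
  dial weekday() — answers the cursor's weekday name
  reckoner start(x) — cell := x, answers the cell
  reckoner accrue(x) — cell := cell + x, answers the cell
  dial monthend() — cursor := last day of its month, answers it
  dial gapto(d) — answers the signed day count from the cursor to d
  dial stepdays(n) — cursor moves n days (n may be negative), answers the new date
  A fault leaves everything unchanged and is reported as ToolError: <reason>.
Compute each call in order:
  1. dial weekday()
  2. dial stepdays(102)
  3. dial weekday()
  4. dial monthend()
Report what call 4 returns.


Answer: 2077-11-30

Derivation:
-> dial weekday()
<- Sunday
-> dial stepdays(n='102')
<- 2077-11-25
-> dial weekday()
<- Thursday
-> dial monthend()
<- 2077-11-30


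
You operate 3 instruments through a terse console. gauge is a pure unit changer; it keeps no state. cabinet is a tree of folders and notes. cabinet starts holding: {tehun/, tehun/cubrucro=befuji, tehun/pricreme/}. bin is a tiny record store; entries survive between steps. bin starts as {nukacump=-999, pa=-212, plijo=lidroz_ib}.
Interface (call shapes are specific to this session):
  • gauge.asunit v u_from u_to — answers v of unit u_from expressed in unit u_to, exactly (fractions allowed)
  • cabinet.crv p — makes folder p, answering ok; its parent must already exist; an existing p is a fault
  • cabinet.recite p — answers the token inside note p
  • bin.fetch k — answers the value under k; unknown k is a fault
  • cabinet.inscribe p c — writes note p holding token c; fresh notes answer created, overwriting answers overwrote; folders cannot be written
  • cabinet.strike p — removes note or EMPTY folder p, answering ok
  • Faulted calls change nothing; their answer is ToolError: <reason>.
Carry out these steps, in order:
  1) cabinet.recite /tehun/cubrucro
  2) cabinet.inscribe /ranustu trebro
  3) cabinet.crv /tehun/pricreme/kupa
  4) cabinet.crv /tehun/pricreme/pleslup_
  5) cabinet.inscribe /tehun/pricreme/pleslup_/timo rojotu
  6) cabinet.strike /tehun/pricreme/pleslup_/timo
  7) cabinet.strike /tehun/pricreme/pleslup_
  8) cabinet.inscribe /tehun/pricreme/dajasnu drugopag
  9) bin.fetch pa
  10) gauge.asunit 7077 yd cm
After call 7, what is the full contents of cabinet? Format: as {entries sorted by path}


Answer: {ranustu=trebro, tehun/, tehun/cubrucro=befuji, tehun/pricreme/, tehun/pricreme/kupa/}

Derivation:
I invoke cabinet.recite passing /tehun/cubrucro, — result: befuji.
Using cabinet.inscribe passing /ranustu, trebro, giving created.
I call cabinet.crv passing /tehun/pricreme/kupa, and get ok.
Calling cabinet.crv passing /tehun/pricreme/pleslup_, and observe ok.
Now I run cabinet.inscribe passing /tehun/pricreme/pleslup_/timo, rojotu, which returns created.
I use cabinet.strike passing /tehun/pricreme/pleslup_/timo, and see ok.
I invoke cabinet.strike passing /tehun/pricreme/pleslup_, and get ok.
I call cabinet.inscribe passing /tehun/pricreme/dajasnu, drugopag, and observe created.
Now I run bin.fetch passing pa, which returns -212.
Using gauge.asunit passing 7077, yd, cm, and get 16178022/25.


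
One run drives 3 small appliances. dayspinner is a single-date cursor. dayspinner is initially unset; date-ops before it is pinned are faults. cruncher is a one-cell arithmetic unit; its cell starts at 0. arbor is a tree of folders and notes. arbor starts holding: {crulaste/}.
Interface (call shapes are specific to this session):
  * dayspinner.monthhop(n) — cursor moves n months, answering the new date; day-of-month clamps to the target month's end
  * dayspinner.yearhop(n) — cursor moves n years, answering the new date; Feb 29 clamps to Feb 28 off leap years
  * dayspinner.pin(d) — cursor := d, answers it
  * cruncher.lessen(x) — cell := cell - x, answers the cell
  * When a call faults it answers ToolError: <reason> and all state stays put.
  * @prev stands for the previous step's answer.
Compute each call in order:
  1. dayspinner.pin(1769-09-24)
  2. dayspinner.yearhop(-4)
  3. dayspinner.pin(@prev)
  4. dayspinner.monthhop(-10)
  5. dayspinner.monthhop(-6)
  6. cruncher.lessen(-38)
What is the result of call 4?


Answer: 1764-11-24

Derivation:
>>> dayspinner.pin 1769-09-24
= 1769-09-24
>>> dayspinner.yearhop -4
= 1765-09-24
>>> dayspinner.pin @prev
= 1765-09-24
>>> dayspinner.monthhop -10
= 1764-11-24
>>> dayspinner.monthhop -6
= 1764-05-24
>>> cruncher.lessen -38
= 38


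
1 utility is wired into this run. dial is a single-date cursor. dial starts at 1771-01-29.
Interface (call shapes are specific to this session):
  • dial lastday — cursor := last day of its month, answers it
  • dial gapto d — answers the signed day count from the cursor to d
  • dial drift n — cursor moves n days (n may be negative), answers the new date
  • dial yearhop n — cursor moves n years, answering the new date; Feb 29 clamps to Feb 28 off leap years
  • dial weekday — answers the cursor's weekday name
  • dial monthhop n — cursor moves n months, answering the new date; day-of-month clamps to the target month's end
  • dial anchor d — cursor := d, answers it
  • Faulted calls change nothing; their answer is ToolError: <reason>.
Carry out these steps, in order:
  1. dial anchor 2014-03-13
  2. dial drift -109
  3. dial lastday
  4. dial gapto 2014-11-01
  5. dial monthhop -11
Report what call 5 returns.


Answer: 2012-12-30

Derivation:
-> dial anchor(2014-03-13)
<- 2014-03-13
-> dial drift(-109)
<- 2013-11-24
-> dial lastday()
<- 2013-11-30
-> dial gapto(2014-11-01)
<- 336
-> dial monthhop(-11)
<- 2012-12-30


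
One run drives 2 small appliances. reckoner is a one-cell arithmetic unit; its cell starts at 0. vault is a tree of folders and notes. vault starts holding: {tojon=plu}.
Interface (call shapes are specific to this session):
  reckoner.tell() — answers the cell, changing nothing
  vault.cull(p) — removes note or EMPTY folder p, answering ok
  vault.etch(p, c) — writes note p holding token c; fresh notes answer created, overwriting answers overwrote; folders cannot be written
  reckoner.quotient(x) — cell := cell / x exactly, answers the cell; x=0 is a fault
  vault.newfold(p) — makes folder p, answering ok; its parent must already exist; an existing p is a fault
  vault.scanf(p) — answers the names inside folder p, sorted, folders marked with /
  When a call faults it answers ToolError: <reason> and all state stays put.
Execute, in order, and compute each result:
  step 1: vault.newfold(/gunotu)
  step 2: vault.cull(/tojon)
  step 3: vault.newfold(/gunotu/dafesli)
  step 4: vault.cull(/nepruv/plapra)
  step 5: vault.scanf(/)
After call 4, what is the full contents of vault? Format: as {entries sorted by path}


;; 1. vault.newfold(p='/gunotu') => ok
;; 2. vault.cull(p='/tojon') => ok
;; 3. vault.newfold(p='/gunotu/dafesli') => ok
;; 4. vault.cull(p='/nepruv/plapra') => ToolError: not found
;; 5. vault.scanf(p='/') => [gunotu/]

Answer: {gunotu/, gunotu/dafesli/}


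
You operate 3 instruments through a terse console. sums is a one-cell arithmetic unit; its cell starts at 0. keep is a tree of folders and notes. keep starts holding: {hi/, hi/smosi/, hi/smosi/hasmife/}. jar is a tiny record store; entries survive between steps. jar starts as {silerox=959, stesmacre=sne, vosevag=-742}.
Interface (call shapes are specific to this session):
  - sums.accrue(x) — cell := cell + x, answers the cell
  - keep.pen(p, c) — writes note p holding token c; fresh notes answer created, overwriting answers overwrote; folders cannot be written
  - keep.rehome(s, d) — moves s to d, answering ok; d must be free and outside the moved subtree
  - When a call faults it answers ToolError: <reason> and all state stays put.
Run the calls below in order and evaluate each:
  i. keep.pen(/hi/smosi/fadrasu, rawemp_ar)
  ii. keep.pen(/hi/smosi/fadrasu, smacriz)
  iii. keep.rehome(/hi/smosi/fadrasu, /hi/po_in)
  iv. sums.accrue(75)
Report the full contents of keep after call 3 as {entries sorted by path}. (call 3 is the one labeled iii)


> keep.pen /hi/smosi/fadrasu rawemp_ar
:: created
> keep.pen /hi/smosi/fadrasu smacriz
:: overwrote
> keep.rehome /hi/smosi/fadrasu /hi/po_in
:: ok
> sums.accrue 75
:: 75

Answer: {hi/, hi/po_in=smacriz, hi/smosi/, hi/smosi/hasmife/}


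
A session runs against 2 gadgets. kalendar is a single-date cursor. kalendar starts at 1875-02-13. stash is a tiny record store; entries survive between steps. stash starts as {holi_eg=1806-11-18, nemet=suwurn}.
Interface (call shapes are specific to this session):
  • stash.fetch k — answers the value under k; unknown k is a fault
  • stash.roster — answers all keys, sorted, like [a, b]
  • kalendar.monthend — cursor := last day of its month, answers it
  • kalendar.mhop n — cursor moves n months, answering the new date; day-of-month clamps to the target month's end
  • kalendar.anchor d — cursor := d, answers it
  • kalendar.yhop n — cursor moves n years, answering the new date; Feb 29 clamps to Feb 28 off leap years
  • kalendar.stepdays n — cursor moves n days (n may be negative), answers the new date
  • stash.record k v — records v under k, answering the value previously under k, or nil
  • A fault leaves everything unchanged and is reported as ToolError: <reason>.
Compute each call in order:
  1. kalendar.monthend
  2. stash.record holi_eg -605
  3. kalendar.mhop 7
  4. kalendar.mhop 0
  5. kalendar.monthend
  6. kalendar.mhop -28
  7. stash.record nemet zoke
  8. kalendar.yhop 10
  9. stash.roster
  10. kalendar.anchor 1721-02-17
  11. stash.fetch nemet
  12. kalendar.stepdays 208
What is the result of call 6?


# 1. monthend() : 1875-02-28
# 2. record(k='holi_eg', v='-605') : 1806-11-18
# 3. mhop(n='7') : 1875-09-28
# 4. mhop(n='0') : 1875-09-28
# 5. monthend() : 1875-09-30
# 6. mhop(n='-28') : 1873-05-30
# 7. record(k='nemet', v='zoke') : suwurn
# 8. yhop(n='10') : 1883-05-30
# 9. roster() : [holi_eg, nemet]
# 10. anchor(d='1721-02-17') : 1721-02-17
# 11. fetch(k='nemet') : zoke
# 12. stepdays(n='208') : 1721-09-13

Answer: 1873-05-30


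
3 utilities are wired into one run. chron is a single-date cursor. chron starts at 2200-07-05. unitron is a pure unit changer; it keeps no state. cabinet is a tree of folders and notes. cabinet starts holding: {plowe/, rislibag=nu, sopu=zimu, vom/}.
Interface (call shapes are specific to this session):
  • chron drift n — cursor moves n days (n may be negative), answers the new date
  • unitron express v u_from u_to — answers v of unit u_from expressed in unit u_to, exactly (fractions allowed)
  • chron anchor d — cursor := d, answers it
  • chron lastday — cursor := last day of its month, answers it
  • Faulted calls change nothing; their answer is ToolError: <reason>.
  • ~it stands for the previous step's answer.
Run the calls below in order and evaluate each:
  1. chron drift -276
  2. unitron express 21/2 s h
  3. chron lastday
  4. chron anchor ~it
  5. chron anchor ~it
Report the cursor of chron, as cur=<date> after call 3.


Answer: cur=2199-10-31

Derivation:
> chron drift n='-276'
:: 2199-10-02
> unitron express v='21/2' u_from='s' u_to='h'
:: 7/2400
> chron lastday
:: 2199-10-31
> chron anchor d='~it'
:: 2199-10-31
> chron anchor d='~it'
:: 2199-10-31


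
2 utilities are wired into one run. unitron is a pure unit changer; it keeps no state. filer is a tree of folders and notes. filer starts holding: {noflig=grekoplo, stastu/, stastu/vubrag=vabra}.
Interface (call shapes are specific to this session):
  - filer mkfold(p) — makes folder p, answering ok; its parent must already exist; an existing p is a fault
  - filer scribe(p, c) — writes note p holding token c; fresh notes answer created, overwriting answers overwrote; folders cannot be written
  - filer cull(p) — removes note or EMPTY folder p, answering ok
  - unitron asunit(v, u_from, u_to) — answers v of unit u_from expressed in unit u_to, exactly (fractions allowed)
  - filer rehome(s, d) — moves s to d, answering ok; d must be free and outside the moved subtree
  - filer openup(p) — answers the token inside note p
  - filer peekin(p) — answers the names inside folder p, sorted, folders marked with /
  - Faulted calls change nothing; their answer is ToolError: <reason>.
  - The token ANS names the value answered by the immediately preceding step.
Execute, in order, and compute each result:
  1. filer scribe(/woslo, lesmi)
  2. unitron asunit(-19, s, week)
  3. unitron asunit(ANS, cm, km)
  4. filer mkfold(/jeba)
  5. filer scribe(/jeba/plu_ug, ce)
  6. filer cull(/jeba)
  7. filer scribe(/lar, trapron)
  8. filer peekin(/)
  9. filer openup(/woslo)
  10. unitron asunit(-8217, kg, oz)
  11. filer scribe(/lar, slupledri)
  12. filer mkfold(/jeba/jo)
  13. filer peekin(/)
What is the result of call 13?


~$ filer scribe p='/woslo' c='lesmi'
:: created
~$ unitron asunit v='-19' u_from='s' u_to='week'
:: -19/604800
~$ unitron asunit v='ANS' u_from='cm' u_to='km'
:: -19/60480000000
~$ filer mkfold p='/jeba'
:: ok
~$ filer scribe p='/jeba/plu_ug' c='ce'
:: created
~$ filer cull p='/jeba'
:: ToolError: not empty
~$ filer scribe p='/lar' c='trapron'
:: created
~$ filer peekin p='/'
:: [jeba/, lar, noflig, stastu/, woslo]
~$ filer openup p='/woslo'
:: lesmi
~$ unitron asunit v='-8217' u_from='kg' u_to='oz'
:: -1195200000000/4123567
~$ filer scribe p='/lar' c='slupledri'
:: overwrote
~$ filer mkfold p='/jeba/jo'
:: ok
~$ filer peekin p='/'
:: [jeba/, lar, noflig, stastu/, woslo]

Answer: [jeba/, lar, noflig, stastu/, woslo]


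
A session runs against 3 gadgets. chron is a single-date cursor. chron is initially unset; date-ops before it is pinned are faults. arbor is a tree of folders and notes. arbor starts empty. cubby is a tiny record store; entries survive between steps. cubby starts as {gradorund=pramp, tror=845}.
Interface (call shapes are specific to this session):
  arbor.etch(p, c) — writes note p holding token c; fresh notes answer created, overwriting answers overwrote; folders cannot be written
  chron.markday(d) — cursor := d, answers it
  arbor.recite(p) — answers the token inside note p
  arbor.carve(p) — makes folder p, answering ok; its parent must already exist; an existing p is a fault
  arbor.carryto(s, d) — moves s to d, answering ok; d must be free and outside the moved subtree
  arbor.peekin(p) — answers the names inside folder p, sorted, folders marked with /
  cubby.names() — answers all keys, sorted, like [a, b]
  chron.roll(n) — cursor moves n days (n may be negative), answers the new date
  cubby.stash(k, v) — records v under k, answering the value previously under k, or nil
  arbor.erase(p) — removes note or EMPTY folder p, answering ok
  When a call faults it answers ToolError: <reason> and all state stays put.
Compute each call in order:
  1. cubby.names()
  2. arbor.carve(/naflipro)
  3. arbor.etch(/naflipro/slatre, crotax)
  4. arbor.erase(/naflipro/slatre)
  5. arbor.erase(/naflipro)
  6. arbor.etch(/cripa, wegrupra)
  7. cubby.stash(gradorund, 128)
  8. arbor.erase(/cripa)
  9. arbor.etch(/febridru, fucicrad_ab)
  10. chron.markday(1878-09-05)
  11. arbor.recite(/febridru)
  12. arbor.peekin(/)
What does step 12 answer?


! 1. cubby.names() : [gradorund, tror]
! 2. arbor.carve(p: /naflipro) : ok
! 3. arbor.etch(p: /naflipro/slatre, c: crotax) : created
! 4. arbor.erase(p: /naflipro/slatre) : ok
! 5. arbor.erase(p: /naflipro) : ok
! 6. arbor.etch(p: /cripa, c: wegrupra) : created
! 7. cubby.stash(k: gradorund, v: 128) : pramp
! 8. arbor.erase(p: /cripa) : ok
! 9. arbor.etch(p: /febridru, c: fucicrad_ab) : created
! 10. chron.markday(d: 1878-09-05) : 1878-09-05
! 11. arbor.recite(p: /febridru) : fucicrad_ab
! 12. arbor.peekin(p: /) : [febridru]

Answer: [febridru]
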